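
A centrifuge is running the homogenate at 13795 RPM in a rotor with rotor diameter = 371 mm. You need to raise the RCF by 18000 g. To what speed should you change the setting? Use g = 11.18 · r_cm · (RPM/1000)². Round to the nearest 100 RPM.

N₂ ≈ 16600 RPM

r = 371 mm / 2 = 185.5 mm = 18.55 cm
Current RCF = 11.18 × 18.55 × (13.795)² = 11.18 × 18.55 × 190.302025 ≈ 39,466.5 × g
Target RCF = 39,466.5 + 18,000 = 57,466.5 × g
(N/1000)² = 57,466.5 / 207.389 = 277.0952
N = 1000 × √277.0952 ≈ 16,646.2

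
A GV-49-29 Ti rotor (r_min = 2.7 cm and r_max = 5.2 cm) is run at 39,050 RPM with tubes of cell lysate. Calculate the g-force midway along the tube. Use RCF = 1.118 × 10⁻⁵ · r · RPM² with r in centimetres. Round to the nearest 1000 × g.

67000 ×g

r_avg = (2.7 + 5.2) / 2 = 3.95 cm
RCF = 1.118 × 10⁻⁵ × 3.95 × (39050)² = 1.118 × 10⁻⁵ × 3.95 × 1,524,902,500 ≈ 67,341.2 × g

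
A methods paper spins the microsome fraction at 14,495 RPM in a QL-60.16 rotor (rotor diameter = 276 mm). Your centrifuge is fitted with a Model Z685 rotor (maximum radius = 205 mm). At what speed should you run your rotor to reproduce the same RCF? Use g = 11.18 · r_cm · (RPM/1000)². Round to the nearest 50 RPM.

11900 RPM

Original rotor: r = 276 mm / 2 = 138 mm = 13.8 cm
RCF = 11.18 × r × (N/1000)²
RCF_original = 11.18 × 13.8 × (14.495)² = 11.18 × 13.8 × 210.105025 ≈ 32,415.8 × g
Your rotor: r = 205 mm = 20.5 cm
32,415.8 = 11.18 × 20.5 × (N/1000)²
(N/1000)² = 32,415.8 / 229.19 = 141.4364
N = 1000 × √141.4364 ≈ 11,892.7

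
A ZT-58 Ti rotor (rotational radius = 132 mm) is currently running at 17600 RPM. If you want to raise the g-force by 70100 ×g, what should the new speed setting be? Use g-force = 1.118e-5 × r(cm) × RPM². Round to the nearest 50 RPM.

≈ 28000 RPM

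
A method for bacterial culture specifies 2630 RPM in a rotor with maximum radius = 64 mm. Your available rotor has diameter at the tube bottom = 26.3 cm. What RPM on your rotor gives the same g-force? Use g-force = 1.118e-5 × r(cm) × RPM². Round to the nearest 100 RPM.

≈ 1800 RPM

Original rotor: r = 64 mm = 6.4 cm
RCF_original = 1.118 × 10⁻⁵ × 6.4 × (2630)² = 1.118 × 10⁻⁵ × 6.4 × 6,916,900 ≈ 494.9 × g
Your rotor: r = 26.3 / 2 = 13.15 cm
494.9 = 1.118 × 10⁻⁵ × 13.15 × N²
N² = 494.9 / (14.7017 × 10⁻⁵) = 3,366,277
N ≈ √3,366,277 ≈ 1,834.7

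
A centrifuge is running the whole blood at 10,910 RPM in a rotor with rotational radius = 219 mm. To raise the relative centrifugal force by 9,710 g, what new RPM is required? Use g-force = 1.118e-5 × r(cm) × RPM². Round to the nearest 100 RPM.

r = 219 mm = 21.9 cm
Current RCF = 1.118 × 10⁻⁵ × 21.9 × (10910)² = 1.118 × 10⁻⁵ × 21.9 × 119,028,100 ≈ 29,143.1 × g
Target RCF = 29,143.1 + 9,710 = 38,853.1 × g
N² = 38,853.1 / (24.4842 × 10⁻⁵) = 158,686,418
N ≈ √158,686,418 ≈ 12,597.1

12600 RPM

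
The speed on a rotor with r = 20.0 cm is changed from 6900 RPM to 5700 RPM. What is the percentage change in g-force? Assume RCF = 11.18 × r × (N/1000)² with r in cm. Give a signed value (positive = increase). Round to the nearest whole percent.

-32%

RCF ∝ N², so the ratio is (5700/6900)² = (0.826087)² = 0.6824.
Change = 0.6824 − 1 = -0.3176 → -31.8%.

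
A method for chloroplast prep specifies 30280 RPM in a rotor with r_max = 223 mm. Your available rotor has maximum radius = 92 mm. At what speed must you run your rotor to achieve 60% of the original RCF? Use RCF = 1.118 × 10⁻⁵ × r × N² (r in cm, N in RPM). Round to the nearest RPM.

Original rotor: r = 223 mm = 22.3 cm
RCF = 1.118 × 10⁻⁵ × r × N²
RCF_original = 1.118 × 10⁻⁵ × 22.3 × (30280)² = 1.118 × 10⁻⁵ × 22.3 × 916,878,400 ≈ 228,590.6 × g
Target RCF = 0.6 × 228,590.6 ≈ 137,154.4 × g
Your rotor: r = 92 mm = 9.2 cm
137,154.4 = 1.118 × 10⁻⁵ × 9.2 × N²
N² = 137,154.4 / (10.2856 × 10⁻⁵) = 1,333,460,372
N ≈ √1,333,460,372 ≈ 36,516.6

36517 RPM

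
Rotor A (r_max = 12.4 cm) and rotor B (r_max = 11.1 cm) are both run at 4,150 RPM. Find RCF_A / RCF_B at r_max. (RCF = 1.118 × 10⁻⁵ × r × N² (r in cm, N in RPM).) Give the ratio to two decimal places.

At fixed N, RCF ∝ r, so RCF_A/RCF_B = r_A/r_B = 12.4 / 11.1 = 1.1171.

1.12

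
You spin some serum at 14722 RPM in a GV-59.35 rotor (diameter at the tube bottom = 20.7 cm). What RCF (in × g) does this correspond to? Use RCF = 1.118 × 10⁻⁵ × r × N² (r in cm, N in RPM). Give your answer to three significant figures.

25100 × g

r = 20.7 / 2 = 10.35 cm
RCF = 1.118 × 10⁻⁵ × 10.35 × (14722)² = 1.118 × 10⁻⁵ × 10.35 × 216,737,284 ≈ 25,079.3 × g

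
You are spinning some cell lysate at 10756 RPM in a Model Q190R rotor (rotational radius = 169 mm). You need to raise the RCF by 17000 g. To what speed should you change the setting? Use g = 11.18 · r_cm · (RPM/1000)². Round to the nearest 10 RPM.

N₂ ≈ 14340 RPM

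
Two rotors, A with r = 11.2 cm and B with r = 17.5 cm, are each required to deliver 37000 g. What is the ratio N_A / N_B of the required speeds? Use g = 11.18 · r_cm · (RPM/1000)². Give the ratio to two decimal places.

At fixed RCF, N ∝ 1/√r, so N_A/N_B = √(r_B/r_A) = √(17.5/11.2) = √1.562500 = 1.2500.

1.25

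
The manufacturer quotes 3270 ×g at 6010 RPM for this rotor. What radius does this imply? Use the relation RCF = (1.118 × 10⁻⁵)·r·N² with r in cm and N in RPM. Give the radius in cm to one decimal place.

≈ 8.1 cm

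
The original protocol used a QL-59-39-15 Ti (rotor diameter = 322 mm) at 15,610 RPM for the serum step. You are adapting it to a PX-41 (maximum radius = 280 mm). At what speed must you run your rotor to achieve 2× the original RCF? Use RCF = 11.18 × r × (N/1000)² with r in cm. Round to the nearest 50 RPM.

≈ 16750 RPM

Original rotor: r = 322 mm / 2 = 161 mm = 16.1 cm
RCF_original = 11.18 × 16.1 × (15.61)² = 11.18 × 16.1 × 243.6721 ≈ 43,860.5 × g
Target RCF = 2 × 43,860.5 ≈ 87,721 × g
Your rotor: r = 280 mm = 28.0 cm
87,721 = 11.18 × 28 × (N/1000)²
(N/1000)² = 87,721 / 313.04 = 280.223
N = 1000 × √280.223 ≈ 16,739.9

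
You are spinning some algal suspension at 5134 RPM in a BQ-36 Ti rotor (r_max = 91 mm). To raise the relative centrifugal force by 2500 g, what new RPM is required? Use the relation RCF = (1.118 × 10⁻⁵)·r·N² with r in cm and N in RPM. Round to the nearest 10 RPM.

N₂ ≈ 7140 RPM

r = 91 mm = 9.1 cm
Current RCF = 1.118 × 10⁻⁵ × 9.1 × (5134)² = 1.118 × 10⁻⁵ × 9.1 × 26,357,956 ≈ 2,681.6 × g
Target RCF = 2,681.6 + 2,500 = 5,181.6 × g
N² = 5,181.6 / (10.1738 × 10⁻⁵) = 50,930,822
N ≈ √50,930,822 ≈ 7,136.6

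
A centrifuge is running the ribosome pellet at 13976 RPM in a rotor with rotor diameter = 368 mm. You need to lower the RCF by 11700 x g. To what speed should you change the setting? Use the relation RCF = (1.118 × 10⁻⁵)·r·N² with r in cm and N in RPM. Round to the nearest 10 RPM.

11770 RPM

r = 368 mm / 2 = 184 mm = 18.4 cm
Current RCF = 1.118 × 10⁻⁵ × 18.4 × (13976)² = 1.118 × 10⁻⁵ × 18.4 × 195,328,576 ≈ 40,181.4 × g
Target RCF = 40,181.4 − 11,700 = 28,481.4 × g
N² = 28,481.4 / (20.5712 × 10⁻⁵) = 138,452,788
N ≈ √138,452,788 ≈ 11,766.6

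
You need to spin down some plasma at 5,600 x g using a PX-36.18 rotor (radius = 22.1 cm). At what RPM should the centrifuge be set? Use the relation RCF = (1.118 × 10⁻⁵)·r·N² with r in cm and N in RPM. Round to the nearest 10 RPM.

5,600 = 1.118 × 10⁻⁵ × 22.1 × N²
N² = 5,600 / (24.7078 × 10⁻⁵) = 22,664,907
N ≈ √22,664,907 ≈ 4,760.8

4760 RPM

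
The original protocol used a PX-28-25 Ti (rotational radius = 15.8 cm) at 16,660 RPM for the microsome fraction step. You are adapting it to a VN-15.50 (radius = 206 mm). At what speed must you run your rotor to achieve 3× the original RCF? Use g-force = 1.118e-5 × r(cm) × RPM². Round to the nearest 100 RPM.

RCF_original = 1.118 × 10⁻⁵ × 15.8 × (16660)² = 1.118 × 10⁻⁵ × 15.8 × 277,555,600 ≈ 49,028.5 × g
Target RCF = 3 × 49,028.5 ≈ 147,085.5 × g
Your rotor: r = 206 mm = 20.6 cm
147,085.5 = 1.118 × 10⁻⁵ × 20.6 × N²
N² = 147,085.5 / (23.0308 × 10⁻⁵) = 638,646,942
N ≈ √638,646,942 ≈ 25,271.5

25300 RPM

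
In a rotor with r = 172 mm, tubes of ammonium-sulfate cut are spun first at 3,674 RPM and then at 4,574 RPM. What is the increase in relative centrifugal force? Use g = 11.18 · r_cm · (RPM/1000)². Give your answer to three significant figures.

≈ 1430 g

r = 172 mm = 17.2 cm
RCF₁ = 11.18 × 17.2 × (3.674)² = 11.18 × 17.2 × 13.498276 ≈ 2,595.7 × g
RCF₂ = 11.18 × 17.2 × (4.574)² = 11.18 × 17.2 × 20.921476 ≈ 4,023.1 × g
Increase = 4,023.1 − 2,595.7 = 1,427.4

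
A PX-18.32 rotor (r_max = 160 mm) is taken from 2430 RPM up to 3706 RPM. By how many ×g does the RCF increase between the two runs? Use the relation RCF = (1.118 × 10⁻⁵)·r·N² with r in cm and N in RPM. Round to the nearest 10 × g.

1400 ×g

r = 160 mm = 16.0 cm
RCF₁ = 1.118 × 10⁻⁵ × 16 × (2430)² = 1.118 × 10⁻⁵ × 16 × 5,904,900 ≈ 1,056.3 × g
RCF₂ = 1.118 × 10⁻⁵ × 16 × (3706)² = 1.118 × 10⁻⁵ × 16 × 13,734,436 ≈ 2,456.8 × g
Increase = 2,456.8 − 1,056.3 = 1,400.5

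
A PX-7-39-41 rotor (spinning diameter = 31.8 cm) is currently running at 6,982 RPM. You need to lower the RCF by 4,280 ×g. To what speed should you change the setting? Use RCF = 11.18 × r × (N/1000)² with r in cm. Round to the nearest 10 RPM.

N₂ ≈ 4970 RPM

r = 31.8 / 2 = 15.9 cm
Current RCF = 11.18 × 15.9 × (6.982)² = 11.18 × 15.9 × 48.748324 ≈ 8,665.6 × g
Target RCF = 8,665.6 − 4,280 = 4,385.6 × g
(N/1000)² = 4,385.6 / 177.762 = 24.67119
N = 1000 × √24.67119 ≈ 4,967.0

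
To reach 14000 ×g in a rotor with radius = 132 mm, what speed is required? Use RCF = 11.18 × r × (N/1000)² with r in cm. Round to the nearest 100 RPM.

N ≈ 9700 RPM

r = 132 mm = 13.2 cm
RCF = 11.18 × r × (N/1000)²
14,000 = 11.18 × 13.2 × (N/1000)²
(N/1000)² = 14,000 / 147.576 = 94.86637
N = 1000 × √94.86637 ≈ 9,739.9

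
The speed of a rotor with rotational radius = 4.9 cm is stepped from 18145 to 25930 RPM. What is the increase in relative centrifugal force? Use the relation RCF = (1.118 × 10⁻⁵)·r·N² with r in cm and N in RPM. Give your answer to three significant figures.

18800 g

RCF₁ = 1.118 × 10⁻⁵ × 4.9 × (18145)² = 1.118 × 10⁻⁵ × 4.9 × 329,241,025 ≈ 18,036.5 × g
RCF₂ = 1.118 × 10⁻⁵ × 4.9 × (25930)² = 1.118 × 10⁻⁵ × 4.9 × 672,364,900 ≈ 36,833.5 × g
Increase = 36,833.5 − 18,036.5 = 18,797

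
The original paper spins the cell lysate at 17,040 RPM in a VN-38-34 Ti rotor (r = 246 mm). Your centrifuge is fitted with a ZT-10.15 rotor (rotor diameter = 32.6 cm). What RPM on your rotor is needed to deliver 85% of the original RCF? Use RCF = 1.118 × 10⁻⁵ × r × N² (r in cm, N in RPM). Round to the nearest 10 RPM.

Original rotor: r = 246 mm = 24.6 cm
RCF_original = 1.118 × 10⁻⁵ × 24.6 × (17040)² = 1.118 × 10⁻⁵ × 24.6 × 290,361,600 ≈ 79,857.6 × g
Target RCF = 0.85 × 79,857.6 ≈ 67,879 × g
Your rotor: r = 32.6 / 2 = 16.3 cm
67,879 = 1.118 × 10⁻⁵ × 16.3 × N²
N² = 67,879 / (18.2234 × 10⁻⁵) = 372,482,632
N ≈ √372,482,632 ≈ 19,299.8

≈ 19300 RPM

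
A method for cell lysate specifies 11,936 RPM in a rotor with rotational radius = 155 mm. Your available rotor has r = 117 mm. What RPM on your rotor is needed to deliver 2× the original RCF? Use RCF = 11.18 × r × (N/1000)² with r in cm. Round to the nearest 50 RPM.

≈ 19450 RPM

Original rotor: r = 155 mm = 15.5 cm
RCF_original = 11.18 × 15.5 × (11.936)² = 11.18 × 15.5 × 142.468096 ≈ 24,688.3 × g
Target RCF = 2 × 24,688.3 ≈ 49,376.6 × g
Your rotor: r = 117 mm = 11.7 cm
49,376.6 = 11.18 × 11.7 × (N/1000)²
(N/1000)² = 49,376.6 / 130.806 = 377.4796
N = 1000 × √377.4796 ≈ 19,428.8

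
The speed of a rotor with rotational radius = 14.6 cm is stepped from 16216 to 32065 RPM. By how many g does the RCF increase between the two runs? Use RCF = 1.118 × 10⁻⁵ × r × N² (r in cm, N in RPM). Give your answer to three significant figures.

125000 g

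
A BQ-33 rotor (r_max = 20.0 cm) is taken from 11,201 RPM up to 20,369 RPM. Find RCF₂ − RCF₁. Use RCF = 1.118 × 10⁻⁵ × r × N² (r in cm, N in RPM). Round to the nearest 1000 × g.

65000 x g

RCF₁ = 1.118 × 10⁻⁵ × 20 × (11201)² = 1.118 × 10⁻⁵ × 20 × 125,462,401 ≈ 28,053.4 × g
RCF₂ = 1.118 × 10⁻⁵ × 20 × (20369)² = 1.118 × 10⁻⁵ × 20 × 414,896,161 ≈ 92,770.8 × g
Increase = 92,770.8 − 28,053.4 = 64,717.4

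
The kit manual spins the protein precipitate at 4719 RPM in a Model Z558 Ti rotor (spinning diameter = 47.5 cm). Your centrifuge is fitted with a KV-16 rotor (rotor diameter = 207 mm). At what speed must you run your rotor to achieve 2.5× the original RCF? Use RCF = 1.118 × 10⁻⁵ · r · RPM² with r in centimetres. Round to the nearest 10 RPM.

≈ 11300 RPM

Original rotor: r = 47.5 / 2 = 23.75 cm
RCF_original = 1.118 × 10⁻⁵ × 23.75 × (4719)² = 1.118 × 10⁻⁵ × 23.75 × 22,268,961 ≈ 5,913 × g
Target RCF = 2.5 × 5,913 ≈ 14,782.5 × g
Your rotor: r = 207 mm / 2 = 103.5 mm = 10.35 cm
14,782.5 = 1.118 × 10⁻⁵ × 10.35 × N²
N² = 14,782.5 / (11.5713 × 10⁻⁵) = 127,751,419
N ≈ √127,751,419 ≈ 11,302.7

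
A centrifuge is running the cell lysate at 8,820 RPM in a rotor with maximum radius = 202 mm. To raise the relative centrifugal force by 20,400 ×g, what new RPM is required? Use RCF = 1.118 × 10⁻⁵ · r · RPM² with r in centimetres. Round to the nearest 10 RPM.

r = 202 mm = 20.2 cm
Current RCF = 1.118 × 10⁻⁵ × 20.2 × (8820)² = 1.118 × 10⁻⁵ × 20.2 × 77,792,400 ≈ 17,568.3 × g
Target RCF = 17,568.3 + 20,400 = 37,968.3 × g
N² = 37,968.3 / (22.5836 × 10⁻⁵) = 168,123,328
N ≈ √168,123,328 ≈ 12,966.2

12970 RPM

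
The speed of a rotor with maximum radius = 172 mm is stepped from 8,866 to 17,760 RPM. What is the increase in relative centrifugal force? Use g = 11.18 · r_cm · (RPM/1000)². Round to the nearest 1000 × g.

≈ 46000 g

r = 172 mm = 17.2 cm
RCF₁ = 11.18 × 17.2 × (8.866)² = 11.18 × 17.2 × 78.605956 ≈ 15,115.6 × g
RCF₂ = 11.18 × 17.2 × (17.76)² = 11.18 × 17.2 × 315.4176 ≈ 60,653.5 × g
Increase = 60,653.5 − 15,115.6 = 45,537.9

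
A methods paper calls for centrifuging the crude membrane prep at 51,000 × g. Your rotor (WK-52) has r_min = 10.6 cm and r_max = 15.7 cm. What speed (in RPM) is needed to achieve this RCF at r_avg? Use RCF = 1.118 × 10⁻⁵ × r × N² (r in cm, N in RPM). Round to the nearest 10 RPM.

r_avg = (10.6 + 15.7) / 2 = 13.15 cm
RCF = 1.118 × 10⁻⁵ × r × N²
51,000 = 1.118 × 10⁻⁵ × 13.15 × N²
N² = 51,000 / (14.7017 × 10⁻⁵) = 346,898,658
N ≈ √346,898,658 ≈ 18,625.2

≈ 18630 RPM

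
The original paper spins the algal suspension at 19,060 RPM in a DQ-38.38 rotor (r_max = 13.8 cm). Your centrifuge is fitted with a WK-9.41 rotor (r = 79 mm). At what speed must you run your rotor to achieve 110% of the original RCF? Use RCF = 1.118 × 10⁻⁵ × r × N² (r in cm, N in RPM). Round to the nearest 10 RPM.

RCF_original = 1.118 × 10⁻⁵ × 13.8 × (19060)² = 1.118 × 10⁻⁵ × 13.8 × 363,283,600 ≈ 56,048.8 × g
Target RCF = 1.1 × 56,048.8 ≈ 61,653.7 × g
Your rotor: r = 79 mm = 7.9 cm
61,653.7 = 1.118 × 10⁻⁵ × 7.9 × N²
N² = 61,653.7 / (8.8322 × 10⁻⁵) = 698,055,977
N ≈ √698,055,977 ≈ 26,420.7

26420 RPM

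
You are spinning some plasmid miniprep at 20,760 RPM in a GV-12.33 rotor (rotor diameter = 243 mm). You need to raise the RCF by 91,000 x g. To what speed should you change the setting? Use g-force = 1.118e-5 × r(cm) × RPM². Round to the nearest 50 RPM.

r = 243 mm / 2 = 121.5 mm = 12.15 cm
Current RCF = 1.118 × 10⁻⁵ × 12.15 × (20760)² = 1.118 × 10⁻⁵ × 12.15 × 430,977,600 ≈ 58,542.7 × g
Target RCF = 58,542.7 + 91,000 = 149,542.7 × g
N² = 149,542.7 / (13.5837 × 10⁻⁵) = 1,100,898,135
N ≈ √1,100,898,135 ≈ 33,179.8

33200 RPM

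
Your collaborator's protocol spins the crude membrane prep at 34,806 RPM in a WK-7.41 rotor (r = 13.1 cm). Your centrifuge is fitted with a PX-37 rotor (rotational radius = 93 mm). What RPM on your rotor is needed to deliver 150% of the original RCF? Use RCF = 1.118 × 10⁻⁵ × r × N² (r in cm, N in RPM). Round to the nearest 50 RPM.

50600 RPM

RCF_original = 1.118 × 10⁻⁵ × 13.1 × (34806)² = 1.118 × 10⁻⁵ × 13.1 × 1,211,457,636 ≈ 177,427.7 × g
Target RCF = 1.5 × 177,427.7 ≈ 266,141.6 × g
Your rotor: r = 93 mm = 9.3 cm
266,141.6 = 1.118 × 10⁻⁵ × 9.3 × N²
N² = 266,141.6 / (10.3974 × 10⁻⁵) = 2,559,693,770
N ≈ √2,559,693,770 ≈ 50,593.4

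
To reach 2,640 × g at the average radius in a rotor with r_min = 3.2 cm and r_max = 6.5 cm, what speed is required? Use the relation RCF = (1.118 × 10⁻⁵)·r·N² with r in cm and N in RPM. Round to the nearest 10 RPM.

r_avg = (3.2 + 6.5) / 2 = 4.85 cm
2,640 = 1.118 × 10⁻⁵ × 4.85 × N²
N² = 2,640 / (5.4223 × 10⁻⁵) = 48,687,826
N ≈ √48,687,826 ≈ 6,977.7

N ≈ 6980 RPM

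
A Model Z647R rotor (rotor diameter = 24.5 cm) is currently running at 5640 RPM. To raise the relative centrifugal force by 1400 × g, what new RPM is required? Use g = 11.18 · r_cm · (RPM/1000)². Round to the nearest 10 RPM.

N₂ ≈ 6480 RPM

r = 24.5 / 2 = 12.25 cm
Current RCF = 11.18 × 12.25 × (5.64)² = 11.18 × 12.25 × 31.8096 ≈ 4,356.5 × g
Target RCF = 4,356.5 + 1,400 = 5,756.5 × g
(N/1000)² = 5,756.5 / 136.955 = 42.03205
N = 1000 × √42.03205 ≈ 6,483.2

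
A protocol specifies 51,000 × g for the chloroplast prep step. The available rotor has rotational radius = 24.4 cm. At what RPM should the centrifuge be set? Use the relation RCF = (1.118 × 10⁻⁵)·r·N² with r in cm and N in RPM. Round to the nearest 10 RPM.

51,000 = 1.118 × 10⁻⁵ × 24.4 × N²
N² = 51,000 / (27.2792 × 10⁻⁵) = 186,955,629
N ≈ √186,955,629 ≈ 13,673.2

≈ 13670 RPM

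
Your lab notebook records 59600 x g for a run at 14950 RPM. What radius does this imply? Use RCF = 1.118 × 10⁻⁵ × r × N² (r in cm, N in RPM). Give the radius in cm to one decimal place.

r ≈ 23.9 cm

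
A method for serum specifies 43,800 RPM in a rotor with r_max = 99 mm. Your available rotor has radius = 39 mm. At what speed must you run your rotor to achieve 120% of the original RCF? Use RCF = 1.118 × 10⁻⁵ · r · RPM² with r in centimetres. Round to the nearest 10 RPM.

Original rotor: r = 99 mm = 9.9 cm
RCF_original = 1.118 × 10⁻⁵ × 9.9 × (43800)² = 1.118 × 10⁻⁵ × 9.9 × 1,918,440,000 ≈ 212,336.8 × g
Target RCF = 1.2 × 212,336.8 ≈ 254,804.2 × g
Your rotor: r = 39 mm = 3.9 cm
254,804.2 = 1.118 × 10⁻⁵ × 3.9 × N²
N² = 254,804.2 / (4.3602 × 10⁻⁵) = 5,843,864,960
N ≈ √5,843,864,960 ≈ 76,445.2

≈ 76450 RPM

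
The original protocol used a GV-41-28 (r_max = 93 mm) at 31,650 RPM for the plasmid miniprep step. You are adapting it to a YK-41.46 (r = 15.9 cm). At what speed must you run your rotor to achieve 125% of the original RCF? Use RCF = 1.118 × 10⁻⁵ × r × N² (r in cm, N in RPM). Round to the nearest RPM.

≈ 27063 RPM

Original rotor: r = 93 mm = 9.3 cm
RCF_original = 1.118 × 10⁻⁵ × 9.3 × (31650)² = 1.118 × 10⁻⁵ × 9.3 × 1,001,722,500 ≈ 104,153.1 × g
Target RCF = 1.25 × 104,153.1 ≈ 130,191.4 × g
130,191.4 = 1.118 × 10⁻⁵ × 15.9 × N²
N² = 130,191.4 / (17.7762 × 10⁻⁵) = 732,391,625
N ≈ √732,391,625 ≈ 27,062.7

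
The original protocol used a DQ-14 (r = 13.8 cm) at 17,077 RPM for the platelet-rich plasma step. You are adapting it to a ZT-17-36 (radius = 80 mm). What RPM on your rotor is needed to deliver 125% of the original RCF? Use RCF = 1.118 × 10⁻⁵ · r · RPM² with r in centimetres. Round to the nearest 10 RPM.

25080 RPM

RCF_original = 1.118 × 10⁻⁵ × 13.8 × (17077)² = 1.118 × 10⁻⁵ × 13.8 × 291,623,929 ≈ 44,992.9 × g
Target RCF = 1.25 × 44,992.9 ≈ 56,241.1 × g
Your rotor: r = 80 mm = 8.0 cm
56,241.1 = 1.118 × 10⁻⁵ × 8 × N²
N² = 56,241.1 / (8.944 × 10⁻⁵) = 628,813,730
N ≈ √628,813,730 ≈ 25,076.2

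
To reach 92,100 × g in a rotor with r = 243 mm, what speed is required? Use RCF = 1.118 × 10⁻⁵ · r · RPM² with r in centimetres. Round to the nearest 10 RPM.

r = 243 mm = 24.3 cm
RCF = 1.118 × 10⁻⁵ × r × N²
92,100 = 1.118 × 10⁻⁵ × 24.3 × N²
N² = 92,100 / (27.1674 × 10⁻⁵) = 339,009,254
N ≈ √339,009,254 ≈ 18,412.2

≈ 18410 RPM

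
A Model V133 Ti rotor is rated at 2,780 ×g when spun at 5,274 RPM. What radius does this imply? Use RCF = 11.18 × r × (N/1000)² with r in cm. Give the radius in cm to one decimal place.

r ≈ 8.9 cm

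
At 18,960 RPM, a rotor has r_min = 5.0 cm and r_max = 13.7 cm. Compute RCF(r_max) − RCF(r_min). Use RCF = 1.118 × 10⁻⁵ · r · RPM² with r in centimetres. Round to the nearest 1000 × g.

ΔRCF = 1.118 × 10⁻⁵ × (r_max − r_min) × N² = 1.118 × 10⁻⁵ × 8.7 × 359,481,600 ≈ 34,965.3

35000 x g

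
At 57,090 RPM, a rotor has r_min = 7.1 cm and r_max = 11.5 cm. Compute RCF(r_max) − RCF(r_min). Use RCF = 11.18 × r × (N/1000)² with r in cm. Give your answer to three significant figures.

160000 x g

ΔRCF = 11.18 × (r_max − r_min) × (N/1000)² = 11.18 × 4.4 × 3,259.2681 ≈ 160,329.9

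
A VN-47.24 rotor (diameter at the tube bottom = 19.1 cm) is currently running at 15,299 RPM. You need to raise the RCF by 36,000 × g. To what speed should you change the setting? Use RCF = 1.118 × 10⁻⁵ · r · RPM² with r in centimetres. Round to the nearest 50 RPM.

≈ 23900 RPM

r = 19.1 / 2 = 9.55 cm
Current RCF = 1.118 × 10⁻⁵ × 9.55 × (15299)² = 1.118 × 10⁻⁵ × 9.55 × 234,059,401 ≈ 24,990.3 × g
Target RCF = 24,990.3 + 36,000 = 60,990.3 × g
N² = 60,990.3 / (10.6769 × 10⁻⁵) = 571,236,033
N ≈ √571,236,033 ≈ 23,900.5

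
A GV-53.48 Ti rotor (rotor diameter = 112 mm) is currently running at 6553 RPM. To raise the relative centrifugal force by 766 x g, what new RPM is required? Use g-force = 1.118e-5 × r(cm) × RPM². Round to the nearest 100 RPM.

r = 112 mm / 2 = 56 mm = 5.6 cm
Current RCF = 1.118 × 10⁻⁵ × 5.6 × (6553)² = 1.118 × 10⁻⁵ × 5.6 × 42,941,809 ≈ 2,688.5 × g
Target RCF = 2,688.5 + 766 = 3,454.5 × g
N² = 3,454.5 / (6.2608 × 10⁻⁵) = 55,176,655
N ≈ √55,176,655 ≈ 7,428.1

7400 RPM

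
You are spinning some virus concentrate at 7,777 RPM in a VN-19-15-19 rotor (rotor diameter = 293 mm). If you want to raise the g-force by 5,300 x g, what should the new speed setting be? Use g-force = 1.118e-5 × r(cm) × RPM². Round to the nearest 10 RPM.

≈ 9640 RPM

r = 293 mm / 2 = 146.5 mm = 14.65 cm
Current RCF = 1.118 × 10⁻⁵ × 14.65 × (7777)² = 1.118 × 10⁻⁵ × 14.65 × 60,481,729 ≈ 9,906.1 × g
Target RCF = 9,906.1 + 5,300 = 15,206.1 × g
N² = 15,206.1 / (16.3787 × 10⁻⁵) = 92,840,702
N ≈ √92,840,702 ≈ 9,635.4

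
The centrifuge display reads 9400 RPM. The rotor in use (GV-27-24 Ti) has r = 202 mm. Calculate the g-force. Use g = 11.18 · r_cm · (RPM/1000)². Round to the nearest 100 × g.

≈ 20000 ×g

r = 202 mm = 20.2 cm
RCF = 11.18 × 20.2 × (9.4)² = 11.18 × 20.2 × 88.36 ≈ 19,954.9 × g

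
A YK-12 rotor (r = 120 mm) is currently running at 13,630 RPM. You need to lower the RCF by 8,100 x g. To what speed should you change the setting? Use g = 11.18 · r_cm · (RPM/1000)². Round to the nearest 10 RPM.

N₂ ≈ 11200 RPM

r = 120 mm = 12.0 cm
Current RCF = 11.18 × 12 × (13.63)² = 11.18 × 12 × 185.7769 ≈ 24,923.8 × g
Target RCF = 24,923.8 − 8,100 = 16,823.8 × g
(N/1000)² = 16,823.8 / 134.16 = 125.401
N = 1000 × √125.401 ≈ 11,198.3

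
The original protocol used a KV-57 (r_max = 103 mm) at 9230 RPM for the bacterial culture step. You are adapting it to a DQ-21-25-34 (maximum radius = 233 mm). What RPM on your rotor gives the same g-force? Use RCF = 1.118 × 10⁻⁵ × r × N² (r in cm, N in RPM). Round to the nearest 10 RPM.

6140 RPM

Original rotor: r = 103 mm = 10.3 cm
RCF = 1.118 × 10⁻⁵ × r × N²
RCF_original = 1.118 × 10⁻⁵ × 10.3 × (9230)² = 1.118 × 10⁻⁵ × 10.3 × 85,192,900 ≈ 9,810.3 × g
Your rotor: r = 233 mm = 23.3 cm
9,810.3 = 1.118 × 10⁻⁵ × 23.3 × N²
N² = 9,810.3 / (26.0494 × 10⁻⁵) = 37,660,368
N ≈ √37,660,368 ≈ 6,136.8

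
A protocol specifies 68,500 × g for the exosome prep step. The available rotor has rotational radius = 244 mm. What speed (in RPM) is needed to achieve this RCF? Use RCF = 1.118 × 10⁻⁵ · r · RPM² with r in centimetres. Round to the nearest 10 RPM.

≈ 15850 RPM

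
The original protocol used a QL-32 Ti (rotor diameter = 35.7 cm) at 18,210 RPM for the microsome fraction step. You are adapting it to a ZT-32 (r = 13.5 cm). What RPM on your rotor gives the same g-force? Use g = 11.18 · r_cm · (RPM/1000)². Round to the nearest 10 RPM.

Original rotor: r = 35.7 / 2 = 17.85 cm
RCF_original = 11.18 × 17.85 × (18.21)² = 11.18 × 17.85 × 331.6041 ≈ 66,175.9 × g
66,175.9 = 11.18 × 13.5 × (N/1000)²
(N/1000)² = 66,175.9 / 150.93 = 438.4543
N = 1000 × √438.4543 ≈ 20,939.3

20940 RPM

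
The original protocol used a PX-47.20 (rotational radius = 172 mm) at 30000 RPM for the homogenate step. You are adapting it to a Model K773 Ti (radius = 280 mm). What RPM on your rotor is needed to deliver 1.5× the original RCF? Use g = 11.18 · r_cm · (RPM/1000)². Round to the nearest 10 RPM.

≈ 28800 RPM

Original rotor: r = 172 mm = 17.2 cm
RCF = 11.18 × r × (N/1000)²
RCF_original = 11.18 × 17.2 × (30)² = 11.18 × 17.2 × 900 ≈ 173,066.4 × g
Target RCF = 1.5 × 173,066.4 ≈ 259,599.6 × g
Your rotor: r = 280 mm = 28.0 cm
259,599.6 = 11.18 × 28 × (N/1000)²
(N/1000)² = 259,599.6 / 313.04 = 829.2857
N = 1000 × √829.2857 ≈ 28,797.3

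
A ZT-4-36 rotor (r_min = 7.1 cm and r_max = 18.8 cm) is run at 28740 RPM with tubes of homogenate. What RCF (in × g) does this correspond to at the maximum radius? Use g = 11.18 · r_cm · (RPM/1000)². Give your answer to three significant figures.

Use r_max = 18.8 cm.
RCF = 11.18 × 18.8 × (28.74)² = 11.18 × 18.8 × 825.9876 ≈ 173,609.4 × g

174000 × g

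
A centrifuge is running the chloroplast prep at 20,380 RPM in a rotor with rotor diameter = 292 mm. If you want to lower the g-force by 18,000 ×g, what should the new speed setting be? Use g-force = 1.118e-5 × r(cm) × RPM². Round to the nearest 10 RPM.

≈ 17470 RPM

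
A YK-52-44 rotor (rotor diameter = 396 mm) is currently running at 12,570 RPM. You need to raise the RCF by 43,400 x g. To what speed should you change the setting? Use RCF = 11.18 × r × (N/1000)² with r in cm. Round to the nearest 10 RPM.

N₂ ≈ 18820 RPM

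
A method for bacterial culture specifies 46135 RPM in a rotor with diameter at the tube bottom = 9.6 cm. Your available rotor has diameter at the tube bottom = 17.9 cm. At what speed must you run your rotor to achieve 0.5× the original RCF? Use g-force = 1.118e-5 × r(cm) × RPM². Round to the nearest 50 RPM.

≈ 23900 RPM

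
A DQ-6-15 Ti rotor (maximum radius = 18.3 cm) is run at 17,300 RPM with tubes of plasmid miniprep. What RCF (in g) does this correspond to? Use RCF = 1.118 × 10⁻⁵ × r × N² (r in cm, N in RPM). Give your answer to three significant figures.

RCF ≈ 61200 g

RCF = 1.118 × 10⁻⁵ × 18.3 × (17300)² = 1.118 × 10⁻⁵ × 18.3 × 299,290,000 ≈ 61,232.9 × g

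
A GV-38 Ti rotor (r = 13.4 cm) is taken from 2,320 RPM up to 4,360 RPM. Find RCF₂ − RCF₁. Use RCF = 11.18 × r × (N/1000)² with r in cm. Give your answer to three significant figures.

2040 g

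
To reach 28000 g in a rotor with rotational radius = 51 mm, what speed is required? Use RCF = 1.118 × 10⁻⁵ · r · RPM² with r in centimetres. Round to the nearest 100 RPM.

N ≈ 22200 RPM

r = 51 mm = 5.1 cm
RCF = 1.118 × 10⁻⁵ × r × N²
28,000 = 1.118 × 10⁻⁵ × 5.1 × N²
N² = 28,000 / (5.7018 × 10⁻⁵) = 491,072,994
N ≈ √491,072,994 ≈ 22,160.2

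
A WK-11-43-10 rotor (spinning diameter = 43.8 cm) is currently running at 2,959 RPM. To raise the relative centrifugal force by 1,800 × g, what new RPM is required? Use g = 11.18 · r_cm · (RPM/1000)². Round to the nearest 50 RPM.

r = 43.8 / 2 = 21.9 cm
Current RCF = 11.18 × 21.9 × (2.959)² = 11.18 × 21.9 × 8.755681 ≈ 2,143.8 × g
Target RCF = 2,143.8 + 1,800 = 3,943.8 × g
(N/1000)² = 3,943.8 / 244.842 = 16.10753
N = 1000 × √16.10753 ≈ 4,013.4

4000 RPM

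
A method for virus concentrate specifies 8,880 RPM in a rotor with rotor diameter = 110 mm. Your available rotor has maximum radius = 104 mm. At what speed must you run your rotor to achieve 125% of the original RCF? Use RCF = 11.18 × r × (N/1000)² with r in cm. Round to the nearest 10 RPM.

Original rotor: r = 110 mm / 2 = 55 mm = 5.5 cm
RCF_original = 11.18 × 5.5 × (8.88)² = 11.18 × 5.5 × 78.8544 ≈ 4,848.8 × g
Target RCF = 1.25 × 4,848.8 ≈ 6,061 × g
Your rotor: r = 104 mm = 10.4 cm
6,061 = 11.18 × 10.4 × (N/1000)²
(N/1000)² = 6,061 / 116.272 = 52.12777
N = 1000 × √52.12777 ≈ 7,220.0

7220 RPM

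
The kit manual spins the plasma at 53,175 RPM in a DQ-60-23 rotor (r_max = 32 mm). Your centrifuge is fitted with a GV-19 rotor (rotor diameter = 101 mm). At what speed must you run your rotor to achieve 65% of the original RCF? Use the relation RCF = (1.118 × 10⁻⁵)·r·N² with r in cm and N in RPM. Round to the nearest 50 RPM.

Original rotor: r = 32 mm = 3.2 cm
RCF_original = 1.118 × 10⁻⁵ × 3.2 × (53175)² = 1.118 × 10⁻⁵ × 3.2 × 2,827,580,625 ≈ 101,159.5 × g
Target RCF = 0.65 × 101,159.5 ≈ 65,753.7 × g
Your rotor: r = 101 mm / 2 = 50.5 mm = 5.05 cm
65,753.7 = 1.118 × 10⁻⁵ × 5.05 × N²
N² = 65,753.7 / (5.6459 × 10⁻⁵) = 1,164,627,429
N ≈ √1,164,627,429 ≈ 34,126.6

≈ 34150 RPM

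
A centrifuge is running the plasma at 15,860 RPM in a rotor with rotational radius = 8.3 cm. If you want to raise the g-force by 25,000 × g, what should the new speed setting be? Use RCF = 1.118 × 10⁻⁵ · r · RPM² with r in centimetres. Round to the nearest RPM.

Current RCF = 1.118 × 10⁻⁵ × 8.3 × (15860)² = 1.118 × 10⁻⁵ × 8.3 × 251,539,600 ≈ 23,341.4 × g
Target RCF = 23,341.4 + 25,000 = 48,341.4 × g
N² = 48,341.4 / (9.2794 × 10⁻⁵) = 520,953,941
N ≈ √520,953,941 ≈ 22,824.4

≈ 22824 RPM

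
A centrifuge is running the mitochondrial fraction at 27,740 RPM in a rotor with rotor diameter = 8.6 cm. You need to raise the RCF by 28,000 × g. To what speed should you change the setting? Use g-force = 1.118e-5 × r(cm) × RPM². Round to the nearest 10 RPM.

N₂ ≈ 36770 RPM

r = 8.6 / 2 = 4.3 cm
Current RCF = 1.118 × 10⁻⁵ × 4.3 × (27740)² = 1.118 × 10⁻⁵ × 4.3 × 769,507,600 ≈ 36,993.3 × g
Target RCF = 36,993.3 + 28,000 = 64,993.3 × g
N² = 64,993.3 / (4.8074 × 10⁻⁵) = 1,351,942,838
N ≈ √1,351,942,838 ≈ 36,768.8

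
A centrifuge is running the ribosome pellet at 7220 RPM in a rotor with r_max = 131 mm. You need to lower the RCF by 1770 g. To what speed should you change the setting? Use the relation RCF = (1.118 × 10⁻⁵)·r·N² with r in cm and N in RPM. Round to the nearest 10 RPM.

r = 131 mm = 13.1 cm
Current RCF = 1.118 × 10⁻⁵ × 13.1 × (7220)² = 1.118 × 10⁻⁵ × 13.1 × 52,128,400 ≈ 7,634.6 × g
Target RCF = 7,634.6 − 1,770 = 5,864.6 × g
N² = 5,864.6 / (14.6458 × 10⁻⁵) = 40,042,879
N ≈ √40,042,879 ≈ 6,327.9

6330 RPM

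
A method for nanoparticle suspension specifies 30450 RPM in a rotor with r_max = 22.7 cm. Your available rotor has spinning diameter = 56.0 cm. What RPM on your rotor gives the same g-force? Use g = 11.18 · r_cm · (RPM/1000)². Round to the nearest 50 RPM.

RCF_original = 11.18 × 22.7 × (30.45)² = 11.18 × 22.7 × 927.2025 ≈ 235,311 × g
Your rotor: r = 56.0 / 2 = 28 cm
235,311 = 11.18 × 28 × (N/1000)²
(N/1000)² = 235,311 / 313.04 = 751.6963
N = 1000 × √751.6963 ≈ 27,417.1

≈ 27400 RPM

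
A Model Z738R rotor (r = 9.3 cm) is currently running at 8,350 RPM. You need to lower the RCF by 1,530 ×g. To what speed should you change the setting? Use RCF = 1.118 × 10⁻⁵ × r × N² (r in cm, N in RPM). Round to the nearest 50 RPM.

7400 RPM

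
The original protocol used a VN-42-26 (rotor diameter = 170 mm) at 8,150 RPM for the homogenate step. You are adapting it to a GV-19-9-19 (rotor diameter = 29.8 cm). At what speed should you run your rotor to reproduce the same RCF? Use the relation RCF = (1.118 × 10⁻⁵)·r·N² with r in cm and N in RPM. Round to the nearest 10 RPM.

Original rotor: r = 170 mm / 2 = 85 mm = 8.5 cm
RCF = 1.118 × 10⁻⁵ × r × N²
RCF_original = 1.118 × 10⁻⁵ × 8.5 × (8150)² = 1.118 × 10⁻⁵ × 8.5 × 66,422,500 ≈ 6,312.1 × g
Your rotor: r = 29.8 / 2 = 14.9 cm
6,312.1 = 1.118 × 10⁻⁵ × 14.9 × N²
N² = 6,312.1 / (16.6582 × 10⁻⁵) = 37,891,849
N ≈ √37,891,849 ≈ 6,155.6

6160 RPM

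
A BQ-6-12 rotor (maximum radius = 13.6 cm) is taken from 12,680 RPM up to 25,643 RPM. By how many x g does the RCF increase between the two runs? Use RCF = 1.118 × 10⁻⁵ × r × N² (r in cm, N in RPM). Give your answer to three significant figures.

RCF₁ = 1.118 × 10⁻⁵ × 13.6 × (12680)² = 1.118 × 10⁻⁵ × 13.6 × 160,782,400 ≈ 24,446.6 × g
RCF₂ = 1.118 × 10⁻⁵ × 13.6 × (25643)² = 1.118 × 10⁻⁵ × 13.6 × 657,563,449 ≈ 99,981.2 × g
Increase = 99,981.2 − 24,446.6 = 75,534.6

75500 x g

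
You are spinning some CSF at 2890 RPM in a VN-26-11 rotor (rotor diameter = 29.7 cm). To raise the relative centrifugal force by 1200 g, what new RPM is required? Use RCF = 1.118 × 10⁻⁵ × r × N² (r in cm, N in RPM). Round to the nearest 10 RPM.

r = 29.7 / 2 = 14.85 cm
Current RCF = 1.118 × 10⁻⁵ × 14.85 × (2890)² = 1.118 × 10⁻⁵ × 14.85 × 8,352,100 ≈ 1,386.6 × g
Target RCF = 1,386.6 + 1,200 = 2,586.6 × g
N² = 2,586.6 / (16.6023 × 10⁻⁵) = 15,579,769
N ≈ √15,579,769 ≈ 3,947.1

3950 RPM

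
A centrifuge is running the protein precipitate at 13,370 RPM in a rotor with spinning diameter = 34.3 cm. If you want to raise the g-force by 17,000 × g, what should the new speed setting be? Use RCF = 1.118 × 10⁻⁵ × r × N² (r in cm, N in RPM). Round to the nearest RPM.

N₂ ≈ 16353 RPM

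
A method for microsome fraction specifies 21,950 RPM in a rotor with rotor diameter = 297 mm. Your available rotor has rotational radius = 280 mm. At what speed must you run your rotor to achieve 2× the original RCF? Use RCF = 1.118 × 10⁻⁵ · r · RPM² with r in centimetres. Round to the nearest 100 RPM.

Original rotor: r = 297 mm / 2 = 148.5 mm = 14.85 cm
RCF = 1.118 × 10⁻⁵ × r × N²
RCF_original = 1.118 × 10⁻⁵ × 14.85 × (21950)² = 1.118 × 10⁻⁵ × 14.85 × 481,802,500 ≈ 79,990.3 × g
Target RCF = 2 × 79,990.3 ≈ 159,980.6 × g
Your rotor: r = 280 mm = 28.0 cm
159,980.6 = 1.118 × 10⁻⁵ × 28 × N²
N² = 159,980.6 / (31.304 × 10⁻⁵) = 511,054,817
N ≈ √511,054,817 ≈ 22,606.5

22600 RPM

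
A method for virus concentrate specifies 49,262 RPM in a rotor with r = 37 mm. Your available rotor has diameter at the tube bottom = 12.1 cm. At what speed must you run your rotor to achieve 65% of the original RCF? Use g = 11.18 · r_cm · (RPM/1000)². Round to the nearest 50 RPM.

≈ 31050 RPM

Original rotor: r = 37 mm = 3.7 cm
RCF_original = 11.18 × 3.7 × (49.262)² = 11.18 × 3.7 × 2,426.744644 ≈ 100,384.7 × g
Target RCF = 0.65 × 100,384.7 ≈ 65,250.1 × g
Your rotor: r = 12.1 / 2 = 6.05 cm
65,250.1 = 11.18 × 6.05 × (N/1000)²
(N/1000)² = 65,250.1 / 67.639 = 964.6816
N = 1000 × √964.6816 ≈ 31,059.3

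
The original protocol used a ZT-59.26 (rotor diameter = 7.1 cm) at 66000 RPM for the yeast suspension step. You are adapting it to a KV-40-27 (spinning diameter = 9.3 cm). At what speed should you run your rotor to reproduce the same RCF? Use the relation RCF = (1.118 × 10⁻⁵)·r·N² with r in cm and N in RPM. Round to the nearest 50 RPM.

≈ 57650 RPM

Original rotor: r = 7.1 / 2 = 3.55 cm
RCF = 1.118 × 10⁻⁵ × r × N²
RCF_original = 1.118 × 10⁻⁵ × 3.55 × (66000)² = 1.118 × 10⁻⁵ × 3.55 × 4,356,000,000 ≈ 172,885.3 × g
Your rotor: r = 9.3 / 2 = 4.65 cm
172,885.3 = 1.118 × 10⁻⁵ × 4.65 × N²
N² = 172,885.3 / (5.1987 × 10⁻⁵) = 3,325,548,695
N ≈ √3,325,548,695 ≈ 57,667.6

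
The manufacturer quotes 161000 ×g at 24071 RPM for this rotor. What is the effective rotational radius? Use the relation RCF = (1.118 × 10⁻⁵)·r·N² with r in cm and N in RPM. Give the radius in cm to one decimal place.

24.9 cm

161000 = 1.118 × 10⁻⁵ × r × (24071)²
r = 161000 / (1.118 × 10⁻⁵ × 579,413,041) = 161000 / 6477.838 ≈ 24.854 cm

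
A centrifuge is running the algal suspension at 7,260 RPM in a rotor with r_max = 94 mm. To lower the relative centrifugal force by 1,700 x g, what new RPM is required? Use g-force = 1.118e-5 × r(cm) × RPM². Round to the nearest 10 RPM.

r = 94 mm = 9.4 cm
Current RCF = 1.118 × 10⁻⁵ × 9.4 × (7260)² = 1.118 × 10⁻⁵ × 9.4 × 52,707,600 ≈ 5,539.1 × g
Target RCF = 5,539.1 − 1,700 = 3,839.1 × g
N² = 3,839.1 / (10.5092 × 10⁻⁵) = 36,530,849
N ≈ √36,530,849 ≈ 6,044.1

N₂ ≈ 6040 RPM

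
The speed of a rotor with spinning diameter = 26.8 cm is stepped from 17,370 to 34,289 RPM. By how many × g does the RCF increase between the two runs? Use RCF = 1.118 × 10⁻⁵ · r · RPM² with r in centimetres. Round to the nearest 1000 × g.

≈ 131000 × g

r = 26.8 / 2 = 13.4 cm
RCF₁ = 1.118 × 10⁻⁵ × 13.4 × (17370)² = 1.118 × 10⁻⁵ × 13.4 × 301,716,900 ≈ 45,200.8 × g
RCF₂ = 1.118 × 10⁻⁵ × 13.4 × (34289)² = 1.118 × 10⁻⁵ × 13.4 × 1,175,735,521 ≈ 176,139.3 × g
Increase = 176,139.3 − 45,200.8 = 130,938.5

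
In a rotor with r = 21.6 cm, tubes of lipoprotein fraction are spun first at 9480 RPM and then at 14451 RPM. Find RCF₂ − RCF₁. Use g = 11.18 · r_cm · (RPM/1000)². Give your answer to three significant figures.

RCF₁ = 11.18 × 21.6 × (9.48)² = 11.18 × 21.6 × 89.8704 ≈ 21,702.6 × g
RCF₂ = 11.18 × 21.6 × (14.451)² = 11.18 × 21.6 × 208.831401 ≈ 50,430.3 × g
Increase = 50,430.3 − 21,702.6 = 28,727.7

28700 ×g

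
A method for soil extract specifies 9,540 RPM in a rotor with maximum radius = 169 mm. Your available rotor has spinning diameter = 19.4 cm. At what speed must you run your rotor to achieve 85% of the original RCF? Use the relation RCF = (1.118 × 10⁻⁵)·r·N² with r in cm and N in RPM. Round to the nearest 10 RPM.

Original rotor: r = 169 mm = 16.9 cm
RCF_original = 1.118 × 10⁻⁵ × 16.9 × (9540)² = 1.118 × 10⁻⁵ × 16.9 × 91,011,600 ≈ 17,195.9 × g
Target RCF = 0.85 × 17,195.9 ≈ 14,616.5 × g
Your rotor: r = 19.4 / 2 = 9.7 cm
14,616.5 = 1.118 × 10⁻⁵ × 9.7 × N²
N² = 14,616.5 / (10.8446 × 10⁻⁵) = 134,781,366
N ≈ √134,781,366 ≈ 11,609.5

11610 RPM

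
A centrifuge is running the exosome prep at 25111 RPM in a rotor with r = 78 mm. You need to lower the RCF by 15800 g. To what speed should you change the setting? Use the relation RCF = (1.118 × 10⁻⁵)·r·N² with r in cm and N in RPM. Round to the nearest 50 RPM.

r = 78 mm = 7.8 cm
Current RCF = 1.118 × 10⁻⁵ × 7.8 × (25111)² = 1.118 × 10⁻⁵ × 7.8 × 630,562,321 ≈ 54,987.6 × g
Target RCF = 54,987.6 − 15,800 = 39,187.6 × g
N² = 39,187.6 / (8.7204 × 10⁻⁵) = 449,378,469
N ≈ √449,378,469 ≈ 21,198.5

≈ 21200 RPM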